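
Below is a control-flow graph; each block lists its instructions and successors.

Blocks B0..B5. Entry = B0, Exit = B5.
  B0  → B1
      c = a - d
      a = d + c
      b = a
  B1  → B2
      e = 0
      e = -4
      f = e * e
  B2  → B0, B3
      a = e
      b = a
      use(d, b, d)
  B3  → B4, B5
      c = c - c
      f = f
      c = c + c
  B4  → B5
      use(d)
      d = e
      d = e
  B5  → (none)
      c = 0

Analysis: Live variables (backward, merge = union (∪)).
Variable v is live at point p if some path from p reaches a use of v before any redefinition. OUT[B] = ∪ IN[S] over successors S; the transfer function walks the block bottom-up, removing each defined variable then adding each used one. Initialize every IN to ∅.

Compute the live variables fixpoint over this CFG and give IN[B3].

Answer: {c, d, e, f}

Trace:
Converged values:
  B0: | IN={a, d} | OUT={c, d}
  B1: | IN={c, d} | OUT={c, d, e, f}
  B2: | IN={c, d, e, f} | OUT={a, c, d, e, f}
  B3: | IN={c, d, e, f} | OUT={d, e}
  B4: | IN={d, e} | OUT={}
  B5: | IN={} | OUT={}

Merge at B3: OUT[B3] = IN[B4] ⊔ IN[B5] = {d, e}
Applying B3's transfer function to that OUT value gives IN[B3] (row B3 above).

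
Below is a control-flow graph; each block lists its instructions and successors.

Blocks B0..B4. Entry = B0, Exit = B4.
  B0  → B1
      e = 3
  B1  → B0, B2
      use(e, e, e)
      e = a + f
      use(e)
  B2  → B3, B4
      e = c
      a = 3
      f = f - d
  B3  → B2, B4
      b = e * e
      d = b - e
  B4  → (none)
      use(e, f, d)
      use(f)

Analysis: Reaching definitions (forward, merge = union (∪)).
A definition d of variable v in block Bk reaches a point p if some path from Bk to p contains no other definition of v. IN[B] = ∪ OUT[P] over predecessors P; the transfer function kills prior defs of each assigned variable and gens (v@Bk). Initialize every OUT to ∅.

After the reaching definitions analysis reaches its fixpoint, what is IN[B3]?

Answer: {a@B2, b@B3, d@B3, e@B2, f@B2}

Derivation:
Fixpoint table:
  B0:   IN={e@B1}   OUT={e@B0}
  B1:   IN={e@B0}   OUT={e@B1}
  B2:   IN={a@B2, b@B3, d@B3, e@B1, e@B2, f@B2}   OUT={a@B2, b@B3, d@B3, e@B2, f@B2}
  B3:   IN={a@B2, b@B3, d@B3, e@B2, f@B2}   OUT={a@B2, b@B3, d@B3, e@B2, f@B2}
  B4:   IN={a@B2, b@B3, d@B3, e@B2, f@B2}   OUT={a@B2, b@B3, d@B3, e@B2, f@B2}

Merge at B3: IN[B3] = OUT[B2] = {a@B2, b@B3, d@B3, e@B2, f@B2}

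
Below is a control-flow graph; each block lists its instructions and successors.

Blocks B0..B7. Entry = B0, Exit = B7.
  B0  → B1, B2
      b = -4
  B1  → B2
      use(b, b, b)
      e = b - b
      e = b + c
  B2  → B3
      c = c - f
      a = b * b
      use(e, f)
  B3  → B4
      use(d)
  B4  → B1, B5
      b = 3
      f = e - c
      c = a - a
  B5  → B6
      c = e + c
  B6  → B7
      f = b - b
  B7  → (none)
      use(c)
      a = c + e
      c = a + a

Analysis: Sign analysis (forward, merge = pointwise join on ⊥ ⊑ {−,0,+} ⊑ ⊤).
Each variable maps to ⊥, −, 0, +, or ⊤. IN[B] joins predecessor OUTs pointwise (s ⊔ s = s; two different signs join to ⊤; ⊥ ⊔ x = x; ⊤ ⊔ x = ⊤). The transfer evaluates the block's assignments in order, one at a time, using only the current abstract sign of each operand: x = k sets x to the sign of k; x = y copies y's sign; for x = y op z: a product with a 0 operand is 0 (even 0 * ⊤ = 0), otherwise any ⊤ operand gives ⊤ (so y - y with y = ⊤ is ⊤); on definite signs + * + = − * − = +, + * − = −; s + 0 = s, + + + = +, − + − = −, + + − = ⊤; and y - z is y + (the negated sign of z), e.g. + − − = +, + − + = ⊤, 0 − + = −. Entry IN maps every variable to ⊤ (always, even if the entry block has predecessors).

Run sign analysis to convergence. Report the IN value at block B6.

Fixpoint table:
  B0:  IN=(all ⊤)  OUT={b:-; rest ⊤}
  B1:  IN=(all ⊤)  OUT=(all ⊤)
  B2:  IN=(all ⊤)  OUT=(all ⊤)
  B3:  IN=(all ⊤)  OUT=(all ⊤)
  B4:  IN=(all ⊤)  OUT={b:+; rest ⊤}
  B5:  IN={b:+; rest ⊤}  OUT={b:+; rest ⊤}
  B6:  IN={b:+; rest ⊤}  OUT={b:+; rest ⊤}
  B7:  IN={b:+; rest ⊤}  OUT={b:+; rest ⊤}

Merge at B6: IN[B6] = OUT[B5] = {a: ⊤, b: +, c: ⊤, d: ⊤, e: ⊤, f: ⊤}

Answer: {a: ⊤, b: +, c: ⊤, d: ⊤, e: ⊤, f: ⊤}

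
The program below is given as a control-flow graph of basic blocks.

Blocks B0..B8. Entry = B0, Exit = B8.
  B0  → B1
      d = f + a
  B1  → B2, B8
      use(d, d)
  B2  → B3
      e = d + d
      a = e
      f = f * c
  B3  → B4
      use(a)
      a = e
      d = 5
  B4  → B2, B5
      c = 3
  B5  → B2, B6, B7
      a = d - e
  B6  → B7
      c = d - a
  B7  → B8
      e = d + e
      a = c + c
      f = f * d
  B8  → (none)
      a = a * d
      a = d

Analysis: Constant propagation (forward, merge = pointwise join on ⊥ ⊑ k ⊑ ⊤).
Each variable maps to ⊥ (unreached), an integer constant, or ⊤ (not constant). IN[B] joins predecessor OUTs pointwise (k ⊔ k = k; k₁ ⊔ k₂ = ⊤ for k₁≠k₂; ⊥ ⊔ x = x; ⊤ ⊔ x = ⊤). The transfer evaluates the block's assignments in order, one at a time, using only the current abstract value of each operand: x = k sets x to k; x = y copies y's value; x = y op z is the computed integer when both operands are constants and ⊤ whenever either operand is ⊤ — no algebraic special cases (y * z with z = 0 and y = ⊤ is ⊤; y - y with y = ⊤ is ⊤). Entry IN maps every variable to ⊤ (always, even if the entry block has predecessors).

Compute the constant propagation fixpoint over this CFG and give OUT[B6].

Per-block solution:
  B0:  IN=(all ⊤)  OUT=(all ⊤)
  B1:  IN=(all ⊤)  OUT=(all ⊤)
  B2:  IN=(all ⊤)  OUT=(all ⊤)
  B3:  IN=(all ⊤)  OUT={d:5; rest ⊤}
  B4:  IN={d:5; rest ⊤}  OUT={c:3, d:5; rest ⊤}
  B5:  IN={c:3, d:5; rest ⊤}  OUT={c:3, d:5; rest ⊤}
  B6:  IN={c:3, d:5; rest ⊤}  OUT={d:5; rest ⊤}
  B7:  IN={d:5; rest ⊤}  OUT={d:5; rest ⊤}
  B8:  IN=(all ⊤)  OUT=(all ⊤)

Merge at B6: IN[B6] = OUT[B5] = {a: ⊤, b: ⊤, c: 3, d: 5, e: ⊤, f: ⊤}
Applying B6's transfer function to that IN value gives OUT[B6] (row B6 above).

Answer: {a: ⊤, b: ⊤, c: ⊤, d: 5, e: ⊤, f: ⊤}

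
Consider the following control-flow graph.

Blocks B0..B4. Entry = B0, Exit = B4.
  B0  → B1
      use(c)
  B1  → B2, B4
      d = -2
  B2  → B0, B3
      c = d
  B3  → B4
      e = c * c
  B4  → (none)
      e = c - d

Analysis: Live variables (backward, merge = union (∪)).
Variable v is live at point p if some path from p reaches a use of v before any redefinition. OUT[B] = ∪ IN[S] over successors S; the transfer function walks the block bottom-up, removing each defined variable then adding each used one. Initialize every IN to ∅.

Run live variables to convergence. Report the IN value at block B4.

Answer: {c, d}

Trace:
Per-block solution:
  B0:  IN={c}  OUT={c}
  B1:  IN={c}  OUT={c, d}
  B2:  IN={d}  OUT={c, d}
  B3:  IN={c, d}  OUT={c, d}
  B4:  IN={c, d}  OUT={}

B4 is the boundary node: OUT[B4] = {}
Applying B4's transfer function to that OUT value gives IN[B4] (row B4 above).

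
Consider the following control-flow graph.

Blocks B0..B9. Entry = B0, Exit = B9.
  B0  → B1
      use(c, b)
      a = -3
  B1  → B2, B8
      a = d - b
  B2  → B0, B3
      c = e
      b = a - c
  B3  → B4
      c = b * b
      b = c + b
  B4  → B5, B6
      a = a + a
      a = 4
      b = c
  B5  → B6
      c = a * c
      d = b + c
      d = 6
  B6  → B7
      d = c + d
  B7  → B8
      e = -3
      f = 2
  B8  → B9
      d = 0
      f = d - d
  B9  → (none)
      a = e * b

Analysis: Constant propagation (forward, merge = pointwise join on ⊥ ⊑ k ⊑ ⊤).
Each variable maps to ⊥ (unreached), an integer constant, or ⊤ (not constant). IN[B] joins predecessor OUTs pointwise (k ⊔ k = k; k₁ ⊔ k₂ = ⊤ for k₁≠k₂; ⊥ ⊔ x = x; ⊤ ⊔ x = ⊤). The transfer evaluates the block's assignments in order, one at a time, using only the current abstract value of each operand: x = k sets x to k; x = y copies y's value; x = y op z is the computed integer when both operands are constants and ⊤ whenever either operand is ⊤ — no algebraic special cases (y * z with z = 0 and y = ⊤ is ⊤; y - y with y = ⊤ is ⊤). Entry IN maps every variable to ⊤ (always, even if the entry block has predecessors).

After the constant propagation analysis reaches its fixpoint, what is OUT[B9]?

Fixpoint table:
  B0: | IN=(all ⊤) | OUT={a:-3; rest ⊤}
  B1: | IN={a:-3; rest ⊤} | OUT=(all ⊤)
  B2: | IN=(all ⊤) | OUT=(all ⊤)
  B3: | IN=(all ⊤) | OUT=(all ⊤)
  B4: | IN=(all ⊤) | OUT={a:4; rest ⊤}
  B5: | IN={a:4; rest ⊤} | OUT={a:4, d:6; rest ⊤}
  B6: | IN={a:4; rest ⊤} | OUT={a:4; rest ⊤}
  B7: | IN={a:4; rest ⊤} | OUT={a:4, e:-3, f:2; rest ⊤}
  B8: | IN=(all ⊤) | OUT={d:0, f:0; rest ⊤}
  B9: | IN={d:0, f:0; rest ⊤} | OUT={d:0, f:0; rest ⊤}

Merge at B9: IN[B9] = OUT[B8] = {a: ⊤, b: ⊤, c: ⊤, d: 0, e: ⊤, f: 0}
Applying B9's transfer function to that IN value gives OUT[B9] (row B9 above).

Answer: {a: ⊤, b: ⊤, c: ⊤, d: 0, e: ⊤, f: 0}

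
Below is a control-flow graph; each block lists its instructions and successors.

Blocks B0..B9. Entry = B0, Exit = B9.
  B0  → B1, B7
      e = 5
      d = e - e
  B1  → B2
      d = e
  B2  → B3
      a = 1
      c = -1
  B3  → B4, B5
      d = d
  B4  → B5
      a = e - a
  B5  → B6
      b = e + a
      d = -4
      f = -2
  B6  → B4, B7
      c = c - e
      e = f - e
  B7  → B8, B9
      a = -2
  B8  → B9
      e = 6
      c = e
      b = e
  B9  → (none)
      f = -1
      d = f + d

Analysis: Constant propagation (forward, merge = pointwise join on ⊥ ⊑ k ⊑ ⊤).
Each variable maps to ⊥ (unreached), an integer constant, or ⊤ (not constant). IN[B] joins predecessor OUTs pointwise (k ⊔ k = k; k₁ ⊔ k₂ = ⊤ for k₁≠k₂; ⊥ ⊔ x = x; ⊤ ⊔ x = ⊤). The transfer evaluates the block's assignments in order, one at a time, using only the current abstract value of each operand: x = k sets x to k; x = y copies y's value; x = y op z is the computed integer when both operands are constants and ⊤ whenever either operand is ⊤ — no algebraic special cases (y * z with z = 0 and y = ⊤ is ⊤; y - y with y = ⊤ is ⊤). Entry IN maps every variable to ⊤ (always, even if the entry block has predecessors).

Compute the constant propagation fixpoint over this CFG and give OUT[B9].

Answer: {a: -2, b: ⊤, c: ⊤, d: ⊤, e: ⊤, f: -1}

Trace:
Per-block solution:
  B0: | IN=(all ⊤) | OUT={d:0, e:5; rest ⊤}
  B1: | IN={d:0, e:5; rest ⊤} | OUT={d:5, e:5; rest ⊤}
  B2: | IN={d:5, e:5; rest ⊤} | OUT={a:1, c:-1, d:5, e:5; rest ⊤}
  B3: | IN={a:1, c:-1, d:5, e:5; rest ⊤} | OUT={a:1, c:-1, d:5, e:5; rest ⊤}
  B4: | IN=(all ⊤) | OUT=(all ⊤)
  B5: | IN=(all ⊤) | OUT={d:-4, f:-2; rest ⊤}
  B6: | IN={d:-4, f:-2; rest ⊤} | OUT={d:-4, f:-2; rest ⊤}
  B7: | IN=(all ⊤) | OUT={a:-2; rest ⊤}
  B8: | IN={a:-2; rest ⊤} | OUT={a:-2, b:6, c:6, e:6; rest ⊤}
  B9: | IN={a:-2; rest ⊤} | OUT={a:-2, f:-1; rest ⊤}

Merge at B9: IN[B9] = OUT[B7] ⊔ OUT[B8] = {a: -2, b: ⊤, c: ⊤, d: ⊤, e: ⊤, f: ⊤}
Applying B9's transfer function to that IN value gives OUT[B9] (row B9 above).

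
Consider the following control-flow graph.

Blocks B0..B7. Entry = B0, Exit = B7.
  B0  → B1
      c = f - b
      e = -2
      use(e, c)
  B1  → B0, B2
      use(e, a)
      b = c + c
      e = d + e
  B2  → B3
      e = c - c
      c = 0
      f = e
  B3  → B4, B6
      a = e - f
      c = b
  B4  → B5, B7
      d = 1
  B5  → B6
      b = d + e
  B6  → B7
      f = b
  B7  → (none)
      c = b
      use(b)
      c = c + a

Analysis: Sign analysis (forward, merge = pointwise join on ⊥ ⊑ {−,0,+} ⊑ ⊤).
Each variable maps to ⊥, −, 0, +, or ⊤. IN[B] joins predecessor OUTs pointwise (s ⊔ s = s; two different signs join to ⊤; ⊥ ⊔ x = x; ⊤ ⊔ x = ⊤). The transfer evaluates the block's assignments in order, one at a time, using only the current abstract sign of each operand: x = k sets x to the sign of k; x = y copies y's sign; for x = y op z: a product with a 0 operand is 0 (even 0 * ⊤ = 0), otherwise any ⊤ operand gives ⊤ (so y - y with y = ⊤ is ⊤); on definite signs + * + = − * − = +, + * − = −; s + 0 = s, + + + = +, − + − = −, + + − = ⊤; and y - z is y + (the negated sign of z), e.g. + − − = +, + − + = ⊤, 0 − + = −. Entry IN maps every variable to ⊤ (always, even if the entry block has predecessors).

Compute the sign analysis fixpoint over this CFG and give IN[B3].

Answer: {a: ⊤, b: ⊤, c: 0, d: ⊤, e: ⊤, f: ⊤}

Trace:
Fixpoint table:
  B0: | IN=(all ⊤) | OUT={e:-; rest ⊤}
  B1: | IN={e:-; rest ⊤} | OUT=(all ⊤)
  B2: | IN=(all ⊤) | OUT={c:0; rest ⊤}
  B3: | IN={c:0; rest ⊤} | OUT=(all ⊤)
  B4: | IN=(all ⊤) | OUT={d:+; rest ⊤}
  B5: | IN={d:+; rest ⊤} | OUT={d:+; rest ⊤}
  B6: | IN=(all ⊤) | OUT=(all ⊤)
  B7: | IN=(all ⊤) | OUT=(all ⊤)

Merge at B3: IN[B3] = OUT[B2] = {a: ⊤, b: ⊤, c: 0, d: ⊤, e: ⊤, f: ⊤}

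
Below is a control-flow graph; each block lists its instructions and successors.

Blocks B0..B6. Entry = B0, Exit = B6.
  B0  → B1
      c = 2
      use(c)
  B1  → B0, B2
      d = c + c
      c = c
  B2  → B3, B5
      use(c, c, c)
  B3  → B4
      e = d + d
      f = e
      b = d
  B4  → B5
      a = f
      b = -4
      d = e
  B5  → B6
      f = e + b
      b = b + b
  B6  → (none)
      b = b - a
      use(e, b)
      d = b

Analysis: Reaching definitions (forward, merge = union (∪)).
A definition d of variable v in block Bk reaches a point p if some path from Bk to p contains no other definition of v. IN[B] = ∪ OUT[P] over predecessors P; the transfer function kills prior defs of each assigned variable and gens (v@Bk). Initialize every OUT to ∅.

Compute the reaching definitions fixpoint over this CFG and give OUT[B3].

Answer: {b@B3, c@B1, d@B1, e@B3, f@B3}

Derivation:
Per-block solution:
  B0: | IN={c@B1, d@B1} | OUT={c@B0, d@B1}
  B1: | IN={c@B0, d@B1} | OUT={c@B1, d@B1}
  B2: | IN={c@B1, d@B1} | OUT={c@B1, d@B1}
  B3: | IN={c@B1, d@B1} | OUT={b@B3, c@B1, d@B1, e@B3, f@B3}
  B4: | IN={b@B3, c@B1, d@B1, e@B3, f@B3} | OUT={a@B4, b@B4, c@B1, d@B4, e@B3, f@B3}
  B5: | IN={a@B4, b@B4, c@B1, d@B1, d@B4, e@B3, f@B3} | OUT={a@B4, b@B5, c@B1, d@B1, d@B4, e@B3, f@B5}
  B6: | IN={a@B4, b@B5, c@B1, d@B1, d@B4, e@B3, f@B5} | OUT={a@B4, b@B6, c@B1, d@B6, e@B3, f@B5}

Merge at B3: IN[B3] = OUT[B2] = {c@B1, d@B1}
Applying B3's transfer function to that IN value gives OUT[B3] (row B3 above).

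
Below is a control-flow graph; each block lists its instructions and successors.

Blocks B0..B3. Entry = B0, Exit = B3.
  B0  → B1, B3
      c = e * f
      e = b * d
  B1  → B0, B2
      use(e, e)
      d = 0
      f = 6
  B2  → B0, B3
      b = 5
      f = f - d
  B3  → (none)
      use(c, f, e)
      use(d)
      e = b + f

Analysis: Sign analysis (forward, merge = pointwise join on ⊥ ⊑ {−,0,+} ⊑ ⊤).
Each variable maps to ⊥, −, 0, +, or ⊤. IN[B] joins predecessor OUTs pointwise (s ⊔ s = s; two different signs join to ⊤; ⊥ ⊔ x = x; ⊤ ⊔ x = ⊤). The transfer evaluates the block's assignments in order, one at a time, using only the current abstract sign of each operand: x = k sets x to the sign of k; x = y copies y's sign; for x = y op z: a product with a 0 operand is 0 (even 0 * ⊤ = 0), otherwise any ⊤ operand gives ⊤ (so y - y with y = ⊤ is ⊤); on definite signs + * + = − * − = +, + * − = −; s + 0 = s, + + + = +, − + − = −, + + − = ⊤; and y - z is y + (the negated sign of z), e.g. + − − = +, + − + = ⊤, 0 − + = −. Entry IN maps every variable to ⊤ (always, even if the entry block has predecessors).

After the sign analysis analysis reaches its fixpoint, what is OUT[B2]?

Fixpoint table:
  B0: | IN=(all ⊤) | OUT=(all ⊤)
  B1: | IN=(all ⊤) | OUT={d:0, f:+; rest ⊤}
  B2: | IN={d:0, f:+; rest ⊤} | OUT={b:+, d:0, f:+; rest ⊤}
  B3: | IN=(all ⊤) | OUT=(all ⊤)

Merge at B2: IN[B2] = OUT[B1] = {a: ⊤, b: ⊤, c: ⊤, d: 0, e: ⊤, f: +}
Applying B2's transfer function to that IN value gives OUT[B2] (row B2 above).

Answer: {a: ⊤, b: +, c: ⊤, d: 0, e: ⊤, f: +}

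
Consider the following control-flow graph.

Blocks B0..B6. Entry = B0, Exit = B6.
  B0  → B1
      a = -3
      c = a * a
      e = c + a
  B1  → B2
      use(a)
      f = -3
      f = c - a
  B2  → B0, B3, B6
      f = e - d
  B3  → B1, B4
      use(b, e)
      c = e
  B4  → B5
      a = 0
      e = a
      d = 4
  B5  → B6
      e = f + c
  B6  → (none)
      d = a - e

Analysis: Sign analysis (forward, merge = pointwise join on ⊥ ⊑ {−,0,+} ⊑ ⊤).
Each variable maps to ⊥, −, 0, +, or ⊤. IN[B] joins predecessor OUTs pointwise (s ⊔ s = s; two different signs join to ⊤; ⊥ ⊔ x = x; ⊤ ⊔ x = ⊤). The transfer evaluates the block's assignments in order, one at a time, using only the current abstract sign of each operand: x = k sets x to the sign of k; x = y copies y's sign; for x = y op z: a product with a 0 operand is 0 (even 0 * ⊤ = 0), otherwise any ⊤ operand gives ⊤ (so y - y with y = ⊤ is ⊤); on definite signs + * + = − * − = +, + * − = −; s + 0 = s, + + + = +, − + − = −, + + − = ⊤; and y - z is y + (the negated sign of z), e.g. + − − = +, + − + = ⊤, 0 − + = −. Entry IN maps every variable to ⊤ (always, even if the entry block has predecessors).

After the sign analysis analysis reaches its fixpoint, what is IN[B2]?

Answer: {a: -, b: ⊤, c: ⊤, d: ⊤, e: ⊤, f: ⊤}

Derivation:
Per-block solution:
  B0: | IN=(all ⊤) | OUT={a:-, c:+; rest ⊤}
  B1: | IN={a:-; rest ⊤} | OUT={a:-; rest ⊤}
  B2: | IN={a:-; rest ⊤} | OUT={a:-; rest ⊤}
  B3: | IN={a:-; rest ⊤} | OUT={a:-; rest ⊤}
  B4: | IN={a:-; rest ⊤} | OUT={a:0, d:+, e:0; rest ⊤}
  B5: | IN={a:0, d:+, e:0; rest ⊤} | OUT={a:0, d:+; rest ⊤}
  B6: | IN=(all ⊤) | OUT=(all ⊤)

Merge at B2: IN[B2] = OUT[B1] = {a: -, b: ⊤, c: ⊤, d: ⊤, e: ⊤, f: ⊤}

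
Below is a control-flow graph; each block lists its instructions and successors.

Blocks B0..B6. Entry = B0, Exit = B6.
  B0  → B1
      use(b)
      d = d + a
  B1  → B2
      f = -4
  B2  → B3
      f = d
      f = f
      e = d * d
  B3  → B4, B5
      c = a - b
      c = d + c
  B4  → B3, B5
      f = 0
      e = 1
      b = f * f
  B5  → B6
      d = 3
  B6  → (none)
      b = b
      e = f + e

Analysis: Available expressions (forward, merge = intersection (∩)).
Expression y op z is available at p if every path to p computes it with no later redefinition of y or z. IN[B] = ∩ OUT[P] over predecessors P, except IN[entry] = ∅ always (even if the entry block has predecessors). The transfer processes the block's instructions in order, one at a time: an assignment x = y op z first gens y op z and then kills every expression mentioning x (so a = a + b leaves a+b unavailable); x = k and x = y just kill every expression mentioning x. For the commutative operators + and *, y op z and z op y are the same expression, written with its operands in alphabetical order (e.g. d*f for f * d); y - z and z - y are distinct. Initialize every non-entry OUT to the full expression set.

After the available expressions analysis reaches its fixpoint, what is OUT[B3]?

Answer: {a-b, d*d}

Working:
Converged values:
  B0:   IN={}   OUT={}
  B1:   IN={}   OUT={}
  B2:   IN={}   OUT={d*d}
  B3:   IN={d*d}   OUT={a-b, d*d}
  B4:   IN={a-b, d*d}   OUT={d*d, f*f}
  B5:   IN={d*d}   OUT={}
  B6:   IN={}   OUT={}

Merge at B3: IN[B3] = OUT[B2] ∩ OUT[B4] = {d*d}
Applying B3's transfer function to that IN value gives OUT[B3] (row B3 above).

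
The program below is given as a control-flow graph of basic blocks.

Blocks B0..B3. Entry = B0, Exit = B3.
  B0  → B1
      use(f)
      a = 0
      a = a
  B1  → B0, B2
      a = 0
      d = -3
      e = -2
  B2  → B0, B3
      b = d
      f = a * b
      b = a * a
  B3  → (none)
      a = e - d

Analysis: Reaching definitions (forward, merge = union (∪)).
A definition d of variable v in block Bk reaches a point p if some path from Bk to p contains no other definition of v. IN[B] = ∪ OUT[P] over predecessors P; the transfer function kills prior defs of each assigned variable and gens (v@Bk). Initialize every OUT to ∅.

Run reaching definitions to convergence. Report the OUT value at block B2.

Answer: {a@B1, b@B2, d@B1, e@B1, f@B2}

Working:
Converged values:
  B0:  IN={a@B1, b@B2, d@B1, e@B1, f@B2}  OUT={a@B0, b@B2, d@B1, e@B1, f@B2}
  B1:  IN={a@B0, b@B2, d@B1, e@B1, f@B2}  OUT={a@B1, b@B2, d@B1, e@B1, f@B2}
  B2:  IN={a@B1, b@B2, d@B1, e@B1, f@B2}  OUT={a@B1, b@B2, d@B1, e@B1, f@B2}
  B3:  IN={a@B1, b@B2, d@B1, e@B1, f@B2}  OUT={a@B3, b@B2, d@B1, e@B1, f@B2}

Merge at B2: IN[B2] = OUT[B1] = {a@B1, b@B2, d@B1, e@B1, f@B2}
Applying B2's transfer function to that IN value gives OUT[B2] (row B2 above).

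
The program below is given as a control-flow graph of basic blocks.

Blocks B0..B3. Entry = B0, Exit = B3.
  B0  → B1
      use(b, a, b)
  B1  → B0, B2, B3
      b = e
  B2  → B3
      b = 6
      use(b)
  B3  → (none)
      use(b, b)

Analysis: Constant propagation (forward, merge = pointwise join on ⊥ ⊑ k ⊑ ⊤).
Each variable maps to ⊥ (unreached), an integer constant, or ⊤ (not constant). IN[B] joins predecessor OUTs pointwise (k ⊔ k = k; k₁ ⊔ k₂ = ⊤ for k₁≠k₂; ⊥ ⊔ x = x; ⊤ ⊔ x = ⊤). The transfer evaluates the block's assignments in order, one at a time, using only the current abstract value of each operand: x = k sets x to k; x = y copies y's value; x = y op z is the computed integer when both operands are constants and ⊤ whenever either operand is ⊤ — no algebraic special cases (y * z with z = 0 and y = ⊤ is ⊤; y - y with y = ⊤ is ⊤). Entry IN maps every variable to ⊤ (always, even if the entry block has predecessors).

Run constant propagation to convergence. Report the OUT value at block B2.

Fixpoint table:
  B0:  IN=(all ⊤)  OUT=(all ⊤)
  B1:  IN=(all ⊤)  OUT=(all ⊤)
  B2:  IN=(all ⊤)  OUT={b:6; rest ⊤}
  B3:  IN=(all ⊤)  OUT=(all ⊤)

Merge at B2: IN[B2] = OUT[B1] = {a: ⊤, b: ⊤, c: ⊤, d: ⊤, e: ⊤, f: ⊤}
Applying B2's transfer function to that IN value gives OUT[B2] (row B2 above).

Answer: {a: ⊤, b: 6, c: ⊤, d: ⊤, e: ⊤, f: ⊤}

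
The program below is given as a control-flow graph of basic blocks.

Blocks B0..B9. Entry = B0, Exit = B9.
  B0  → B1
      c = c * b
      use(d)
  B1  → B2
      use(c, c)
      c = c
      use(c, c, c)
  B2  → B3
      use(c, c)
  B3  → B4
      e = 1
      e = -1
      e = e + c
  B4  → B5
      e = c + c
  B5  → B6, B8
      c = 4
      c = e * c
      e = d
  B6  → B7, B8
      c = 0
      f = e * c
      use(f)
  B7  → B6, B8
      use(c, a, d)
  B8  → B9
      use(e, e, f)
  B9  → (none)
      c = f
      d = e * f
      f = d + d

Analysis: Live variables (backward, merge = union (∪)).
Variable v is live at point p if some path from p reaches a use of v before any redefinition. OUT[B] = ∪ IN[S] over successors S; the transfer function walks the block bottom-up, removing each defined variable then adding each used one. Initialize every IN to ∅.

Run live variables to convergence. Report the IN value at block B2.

Per-block solution:
  B0:  IN={a, b, c, d, f}  OUT={a, c, d, f}
  B1:  IN={a, c, d, f}  OUT={a, c, d, f}
  B2:  IN={a, c, d, f}  OUT={a, c, d, f}
  B3:  IN={a, c, d, f}  OUT={a, c, d, f}
  B4:  IN={a, c, d, f}  OUT={a, d, e, f}
  B5:  IN={a, d, e, f}  OUT={a, d, e, f}
  B6:  IN={a, d, e}  OUT={a, c, d, e, f}
  B7:  IN={a, c, d, e, f}  OUT={a, d, e, f}
  B8:  IN={e, f}  OUT={e, f}
  B9:  IN={e, f}  OUT={}

Merge at B2: OUT[B2] = IN[B3] = {a, c, d, f}
Applying B2's transfer function to that OUT value gives IN[B2] (row B2 above).

Answer: {a, c, d, f}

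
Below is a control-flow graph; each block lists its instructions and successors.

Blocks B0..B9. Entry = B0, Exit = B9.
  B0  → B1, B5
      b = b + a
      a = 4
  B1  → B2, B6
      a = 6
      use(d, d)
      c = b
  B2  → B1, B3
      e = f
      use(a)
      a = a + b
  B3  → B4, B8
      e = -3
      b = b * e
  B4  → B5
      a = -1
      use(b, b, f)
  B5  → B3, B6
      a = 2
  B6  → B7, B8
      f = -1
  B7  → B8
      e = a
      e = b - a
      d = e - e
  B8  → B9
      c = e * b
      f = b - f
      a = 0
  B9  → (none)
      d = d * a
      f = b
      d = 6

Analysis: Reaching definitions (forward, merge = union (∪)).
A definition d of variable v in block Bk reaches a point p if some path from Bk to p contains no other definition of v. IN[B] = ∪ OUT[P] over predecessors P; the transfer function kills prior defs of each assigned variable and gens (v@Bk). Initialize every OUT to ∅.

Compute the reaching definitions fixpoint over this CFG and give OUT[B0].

Converged values:
  B0:  IN={}  OUT={a@B0, b@B0}
  B1:  IN={a@B0, a@B2, b@B0, c@B1, e@B2}  OUT={a@B1, b@B0, c@B1, e@B2}
  B2:  IN={a@B1, b@B0, c@B1, e@B2}  OUT={a@B2, b@B0, c@B1, e@B2}
  B3:  IN={a@B2, a@B5, b@B0, b@B3, c@B1, e@B2, e@B3}  OUT={a@B2, a@B5, b@B3, c@B1, e@B3}
  B4:  IN={a@B2, a@B5, b@B3, c@B1, e@B3}  OUT={a@B4, b@B3, c@B1, e@B3}
  B5:  IN={a@B0, a@B4, b@B0, b@B3, c@B1, e@B3}  OUT={a@B5, b@B0, b@B3, c@B1, e@B3}
  B6:  IN={a@B1, a@B5, b@B0, b@B3, c@B1, e@B2, e@B3}  OUT={a@B1, a@B5, b@B0, b@B3, c@B1, e@B2, e@B3, f@B6}
  B7:  IN={a@B1, a@B5, b@B0, b@B3, c@B1, e@B2, e@B3, f@B6}  OUT={a@B1, a@B5, b@B0, b@B3, c@B1, d@B7, e@B7, f@B6}
  B8:  IN={a@B1, a@B2, a@B5, b@B0, b@B3, c@B1, d@B7, e@B2, e@B3, e@B7, f@B6}  OUT={a@B8, b@B0, b@B3, c@B8, d@B7, e@B2, e@B3, e@B7, f@B8}
  B9:  IN={a@B8, b@B0, b@B3, c@B8, d@B7, e@B2, e@B3, e@B7, f@B8}  OUT={a@B8, b@B0, b@B3, c@B8, d@B9, e@B2, e@B3, e@B7, f@B9}

B0 is the boundary node: IN[B0] = {}
Applying B0's transfer function to that IN value gives OUT[B0] (row B0 above).

Answer: {a@B0, b@B0}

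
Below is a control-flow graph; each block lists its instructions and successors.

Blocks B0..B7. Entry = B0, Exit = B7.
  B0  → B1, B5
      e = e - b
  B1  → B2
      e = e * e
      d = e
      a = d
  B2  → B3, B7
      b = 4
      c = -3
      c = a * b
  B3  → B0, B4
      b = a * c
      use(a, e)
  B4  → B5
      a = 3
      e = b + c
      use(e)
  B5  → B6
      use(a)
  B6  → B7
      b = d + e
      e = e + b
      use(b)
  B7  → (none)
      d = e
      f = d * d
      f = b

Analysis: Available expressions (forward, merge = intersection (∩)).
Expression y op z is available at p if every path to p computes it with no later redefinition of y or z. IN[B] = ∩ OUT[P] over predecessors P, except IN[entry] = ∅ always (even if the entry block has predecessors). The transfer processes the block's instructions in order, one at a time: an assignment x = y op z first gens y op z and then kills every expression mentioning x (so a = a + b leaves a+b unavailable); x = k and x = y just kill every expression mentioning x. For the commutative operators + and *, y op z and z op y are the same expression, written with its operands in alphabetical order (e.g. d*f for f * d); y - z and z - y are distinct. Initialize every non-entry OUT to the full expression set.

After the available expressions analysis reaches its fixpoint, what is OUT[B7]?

Answer: {d*d}

Trace:
Converged values:
  B0:  IN={}  OUT={}
  B1:  IN={}  OUT={}
  B2:  IN={}  OUT={a*b}
  B3:  IN={a*b}  OUT={a*c}
  B4:  IN={a*c}  OUT={b+c}
  B5:  IN={}  OUT={}
  B6:  IN={}  OUT={}
  B7:  IN={}  OUT={d*d}

Merge at B7: IN[B7] = OUT[B2] ∩ OUT[B6] = {}
Applying B7's transfer function to that IN value gives OUT[B7] (row B7 above).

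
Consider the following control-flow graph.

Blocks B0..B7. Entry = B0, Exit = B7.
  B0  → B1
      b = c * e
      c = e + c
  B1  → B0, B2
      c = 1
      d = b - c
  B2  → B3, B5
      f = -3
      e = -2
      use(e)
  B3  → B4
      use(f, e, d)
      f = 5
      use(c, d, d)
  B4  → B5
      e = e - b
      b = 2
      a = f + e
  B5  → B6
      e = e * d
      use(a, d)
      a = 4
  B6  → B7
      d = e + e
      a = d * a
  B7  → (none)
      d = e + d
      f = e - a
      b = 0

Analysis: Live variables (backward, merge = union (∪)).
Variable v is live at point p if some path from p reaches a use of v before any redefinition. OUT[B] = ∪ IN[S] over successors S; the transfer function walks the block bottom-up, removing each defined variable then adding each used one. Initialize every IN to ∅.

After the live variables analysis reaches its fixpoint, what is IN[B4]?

Converged values:
  B0: | IN={a, c, e} | OUT={a, b, e}
  B1: | IN={a, b, e} | OUT={a, b, c, d, e}
  B2: | IN={a, b, c, d} | OUT={a, b, c, d, e, f}
  B3: | IN={b, c, d, e, f} | OUT={b, d, e, f}
  B4: | IN={b, d, e, f} | OUT={a, d, e}
  B5: | IN={a, d, e} | OUT={a, e}
  B6: | IN={a, e} | OUT={a, d, e}
  B7: | IN={a, d, e} | OUT={}

Merge at B4: OUT[B4] = IN[B5] = {a, d, e}
Applying B4's transfer function to that OUT value gives IN[B4] (row B4 above).

Answer: {b, d, e, f}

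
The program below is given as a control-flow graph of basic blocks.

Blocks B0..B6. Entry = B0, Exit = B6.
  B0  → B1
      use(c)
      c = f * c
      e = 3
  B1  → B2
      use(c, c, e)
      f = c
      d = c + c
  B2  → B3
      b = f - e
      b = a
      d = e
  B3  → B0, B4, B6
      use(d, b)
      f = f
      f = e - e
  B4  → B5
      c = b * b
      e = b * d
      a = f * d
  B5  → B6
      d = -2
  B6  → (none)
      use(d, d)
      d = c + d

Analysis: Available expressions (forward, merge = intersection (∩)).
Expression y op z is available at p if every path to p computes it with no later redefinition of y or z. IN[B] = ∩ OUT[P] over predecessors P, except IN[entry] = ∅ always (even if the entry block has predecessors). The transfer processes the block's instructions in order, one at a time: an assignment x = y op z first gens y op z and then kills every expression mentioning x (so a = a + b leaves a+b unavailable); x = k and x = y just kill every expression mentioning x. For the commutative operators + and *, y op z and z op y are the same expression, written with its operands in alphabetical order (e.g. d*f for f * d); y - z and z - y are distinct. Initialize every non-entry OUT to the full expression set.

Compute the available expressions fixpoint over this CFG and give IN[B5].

Answer: {b*b, b*d, d*f}

Working:
Converged values:
  B0:   IN={}   OUT={}
  B1:   IN={}   OUT={c+c}
  B2:   IN={c+c}   OUT={c+c, f-e}
  B3:   IN={c+c, f-e}   OUT={c+c, e-e}
  B4:   IN={c+c, e-e}   OUT={b*b, b*d, d*f}
  B5:   IN={b*b, b*d, d*f}   OUT={b*b}
  B6:   IN={}   OUT={}

Merge at B5: IN[B5] = OUT[B4] = {b*b, b*d, d*f}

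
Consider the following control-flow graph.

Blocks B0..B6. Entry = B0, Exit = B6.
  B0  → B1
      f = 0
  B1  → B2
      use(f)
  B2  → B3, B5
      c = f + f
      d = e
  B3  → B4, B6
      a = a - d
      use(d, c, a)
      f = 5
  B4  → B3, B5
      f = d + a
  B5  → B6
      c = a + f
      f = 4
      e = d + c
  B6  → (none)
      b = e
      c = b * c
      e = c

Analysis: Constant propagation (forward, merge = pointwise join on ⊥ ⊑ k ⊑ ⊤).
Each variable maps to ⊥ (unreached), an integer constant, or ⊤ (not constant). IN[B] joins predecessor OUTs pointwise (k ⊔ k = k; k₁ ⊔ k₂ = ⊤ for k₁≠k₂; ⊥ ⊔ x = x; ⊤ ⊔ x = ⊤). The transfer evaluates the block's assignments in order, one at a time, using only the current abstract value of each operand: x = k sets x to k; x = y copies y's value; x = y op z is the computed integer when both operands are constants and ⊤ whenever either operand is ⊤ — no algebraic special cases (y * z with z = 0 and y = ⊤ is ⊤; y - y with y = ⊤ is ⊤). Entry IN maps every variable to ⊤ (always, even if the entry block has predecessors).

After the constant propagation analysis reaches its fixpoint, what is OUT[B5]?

Answer: {a: ⊤, b: ⊤, c: ⊤, d: ⊤, e: ⊤, f: 4}

Derivation:
Converged values:
  B0: | IN=(all ⊤) | OUT={f:0; rest ⊤}
  B1: | IN={f:0; rest ⊤} | OUT={f:0; rest ⊤}
  B2: | IN={f:0; rest ⊤} | OUT={c:0, f:0; rest ⊤}
  B3: | IN={c:0; rest ⊤} | OUT={c:0, f:5; rest ⊤}
  B4: | IN={c:0, f:5; rest ⊤} | OUT={c:0; rest ⊤}
  B5: | IN={c:0; rest ⊤} | OUT={f:4; rest ⊤}
  B6: | IN=(all ⊤) | OUT=(all ⊤)

Merge at B5: IN[B5] = OUT[B2] ⊔ OUT[B4] = {a: ⊤, b: ⊤, c: 0, d: ⊤, e: ⊤, f: ⊤}
Applying B5's transfer function to that IN value gives OUT[B5] (row B5 above).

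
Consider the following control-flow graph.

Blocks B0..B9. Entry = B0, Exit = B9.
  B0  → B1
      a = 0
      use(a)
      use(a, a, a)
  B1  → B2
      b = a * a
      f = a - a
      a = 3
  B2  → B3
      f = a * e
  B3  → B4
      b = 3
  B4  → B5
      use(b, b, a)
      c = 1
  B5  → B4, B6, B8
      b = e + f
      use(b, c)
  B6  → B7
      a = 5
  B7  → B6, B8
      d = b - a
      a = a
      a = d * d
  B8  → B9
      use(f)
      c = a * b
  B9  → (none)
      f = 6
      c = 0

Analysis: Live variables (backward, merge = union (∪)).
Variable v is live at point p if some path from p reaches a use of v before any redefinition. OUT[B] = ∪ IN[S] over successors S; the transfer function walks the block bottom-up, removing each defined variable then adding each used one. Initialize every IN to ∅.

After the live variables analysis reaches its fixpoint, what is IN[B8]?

Fixpoint table:
  B0:  IN={e}  OUT={a, e}
  B1:  IN={a, e}  OUT={a, e}
  B2:  IN={a, e}  OUT={a, e, f}
  B3:  IN={a, e, f}  OUT={a, b, e, f}
  B4:  IN={a, b, e, f}  OUT={a, c, e, f}
  B5:  IN={a, c, e, f}  OUT={a, b, e, f}
  B6:  IN={b, f}  OUT={a, b, f}
  B7:  IN={a, b, f}  OUT={a, b, f}
  B8:  IN={a, b, f}  OUT={}
  B9:  IN={}  OUT={}

Merge at B8: OUT[B8] = IN[B9] = {}
Applying B8's transfer function to that OUT value gives IN[B8] (row B8 above).

Answer: {a, b, f}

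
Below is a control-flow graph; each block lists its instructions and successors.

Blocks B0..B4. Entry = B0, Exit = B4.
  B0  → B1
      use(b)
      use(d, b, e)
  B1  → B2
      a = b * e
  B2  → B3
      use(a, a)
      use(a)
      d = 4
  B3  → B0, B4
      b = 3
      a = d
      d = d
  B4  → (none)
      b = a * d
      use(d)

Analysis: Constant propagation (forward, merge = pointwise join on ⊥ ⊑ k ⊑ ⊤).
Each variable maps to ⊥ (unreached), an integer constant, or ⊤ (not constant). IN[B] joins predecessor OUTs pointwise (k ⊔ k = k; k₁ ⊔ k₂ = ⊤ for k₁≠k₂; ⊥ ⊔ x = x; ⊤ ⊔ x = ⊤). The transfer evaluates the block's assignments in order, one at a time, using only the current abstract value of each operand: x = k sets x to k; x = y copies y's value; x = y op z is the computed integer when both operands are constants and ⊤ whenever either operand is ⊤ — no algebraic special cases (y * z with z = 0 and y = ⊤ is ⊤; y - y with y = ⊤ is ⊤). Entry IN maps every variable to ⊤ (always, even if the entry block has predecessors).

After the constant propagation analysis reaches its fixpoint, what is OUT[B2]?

Answer: {a: ⊤, b: ⊤, c: ⊤, d: 4, e: ⊤, f: ⊤}

Working:
Fixpoint table:
  B0:   IN=(all ⊤)   OUT=(all ⊤)
  B1:   IN=(all ⊤)   OUT=(all ⊤)
  B2:   IN=(all ⊤)   OUT={d:4; rest ⊤}
  B3:   IN={d:4; rest ⊤}   OUT={a:4, b:3, d:4; rest ⊤}
  B4:   IN={a:4, b:3, d:4; rest ⊤}   OUT={a:4, b:16, d:4; rest ⊤}

Merge at B2: IN[B2] = OUT[B1] = {a: ⊤, b: ⊤, c: ⊤, d: ⊤, e: ⊤, f: ⊤}
Applying B2's transfer function to that IN value gives OUT[B2] (row B2 above).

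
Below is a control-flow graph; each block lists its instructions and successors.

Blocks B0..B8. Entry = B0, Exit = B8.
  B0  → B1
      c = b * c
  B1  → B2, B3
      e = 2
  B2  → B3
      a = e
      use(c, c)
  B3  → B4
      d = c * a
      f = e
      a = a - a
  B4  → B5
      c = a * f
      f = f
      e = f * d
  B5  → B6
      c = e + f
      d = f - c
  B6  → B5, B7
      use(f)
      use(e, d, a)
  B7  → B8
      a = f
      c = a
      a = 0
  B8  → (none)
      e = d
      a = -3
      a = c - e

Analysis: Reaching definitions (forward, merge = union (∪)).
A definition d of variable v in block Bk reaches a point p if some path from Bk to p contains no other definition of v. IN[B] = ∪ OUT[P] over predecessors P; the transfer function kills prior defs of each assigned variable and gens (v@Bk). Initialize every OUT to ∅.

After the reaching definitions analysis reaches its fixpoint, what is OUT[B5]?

Answer: {a@B3, c@B5, d@B5, e@B4, f@B4}

Trace:
Per-block solution:
  B0:  IN={}  OUT={c@B0}
  B1:  IN={c@B0}  OUT={c@B0, e@B1}
  B2:  IN={c@B0, e@B1}  OUT={a@B2, c@B0, e@B1}
  B3:  IN={a@B2, c@B0, e@B1}  OUT={a@B3, c@B0, d@B3, e@B1, f@B3}
  B4:  IN={a@B3, c@B0, d@B3, e@B1, f@B3}  OUT={a@B3, c@B4, d@B3, e@B4, f@B4}
  B5:  IN={a@B3, c@B4, c@B5, d@B3, d@B5, e@B4, f@B4}  OUT={a@B3, c@B5, d@B5, e@B4, f@B4}
  B6:  IN={a@B3, c@B5, d@B5, e@B4, f@B4}  OUT={a@B3, c@B5, d@B5, e@B4, f@B4}
  B7:  IN={a@B3, c@B5, d@B5, e@B4, f@B4}  OUT={a@B7, c@B7, d@B5, e@B4, f@B4}
  B8:  IN={a@B7, c@B7, d@B5, e@B4, f@B4}  OUT={a@B8, c@B7, d@B5, e@B8, f@B4}

Merge at B5: IN[B5] = OUT[B4] ⊔ OUT[B6] = {a@B3, c@B4, c@B5, d@B3, d@B5, e@B4, f@B4}
Applying B5's transfer function to that IN value gives OUT[B5] (row B5 above).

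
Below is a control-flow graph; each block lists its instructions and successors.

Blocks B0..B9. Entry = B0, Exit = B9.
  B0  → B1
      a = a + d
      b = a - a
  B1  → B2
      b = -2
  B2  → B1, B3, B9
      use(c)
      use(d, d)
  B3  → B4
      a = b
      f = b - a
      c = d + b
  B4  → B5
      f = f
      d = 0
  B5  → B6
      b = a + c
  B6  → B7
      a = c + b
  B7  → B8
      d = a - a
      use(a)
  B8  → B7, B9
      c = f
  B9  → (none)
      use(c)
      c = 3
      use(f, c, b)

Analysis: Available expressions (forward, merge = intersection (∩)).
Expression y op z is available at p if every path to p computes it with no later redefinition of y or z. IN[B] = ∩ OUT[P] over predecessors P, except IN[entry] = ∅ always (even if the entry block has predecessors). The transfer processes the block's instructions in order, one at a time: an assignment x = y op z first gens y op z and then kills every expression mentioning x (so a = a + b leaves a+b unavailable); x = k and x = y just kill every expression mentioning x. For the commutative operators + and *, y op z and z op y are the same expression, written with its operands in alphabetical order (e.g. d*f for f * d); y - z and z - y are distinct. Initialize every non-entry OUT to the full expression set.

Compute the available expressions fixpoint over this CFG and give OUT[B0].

Fixpoint table:
  B0:  IN={}  OUT={a-a}
  B1:  IN={a-a}  OUT={a-a}
  B2:  IN={a-a}  OUT={a-a}
  B3:  IN={a-a}  OUT={b+d, b-a}
  B4:  IN={b+d, b-a}  OUT={b-a}
  B5:  IN={b-a}  OUT={a+c}
  B6:  IN={a+c}  OUT={b+c}
  B7:  IN={}  OUT={a-a}
  B8:  IN={a-a}  OUT={a-a}
  B9:  IN={a-a}  OUT={a-a}

B0 is the boundary node: IN[B0] = {}
Applying B0's transfer function to that IN value gives OUT[B0] (row B0 above).

Answer: {a-a}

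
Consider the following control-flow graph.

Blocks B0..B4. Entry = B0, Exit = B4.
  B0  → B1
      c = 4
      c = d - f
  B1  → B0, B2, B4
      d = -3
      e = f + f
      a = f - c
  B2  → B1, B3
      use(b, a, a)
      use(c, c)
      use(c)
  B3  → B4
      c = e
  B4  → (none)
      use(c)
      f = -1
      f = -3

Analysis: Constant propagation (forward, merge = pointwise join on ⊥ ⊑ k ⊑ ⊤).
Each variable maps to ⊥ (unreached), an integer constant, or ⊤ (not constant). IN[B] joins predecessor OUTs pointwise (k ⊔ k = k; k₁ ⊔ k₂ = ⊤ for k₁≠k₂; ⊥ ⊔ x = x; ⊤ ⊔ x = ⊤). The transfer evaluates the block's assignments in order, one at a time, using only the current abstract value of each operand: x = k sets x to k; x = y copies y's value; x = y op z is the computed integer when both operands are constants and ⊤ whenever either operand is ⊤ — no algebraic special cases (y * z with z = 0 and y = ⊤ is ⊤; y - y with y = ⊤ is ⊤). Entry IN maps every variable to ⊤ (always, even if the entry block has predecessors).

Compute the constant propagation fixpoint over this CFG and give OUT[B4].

Answer: {a: ⊤, b: ⊤, c: ⊤, d: -3, e: ⊤, f: -3}

Trace:
Converged values:
  B0:  IN=(all ⊤)  OUT=(all ⊤)
  B1:  IN=(all ⊤)  OUT={d:-3; rest ⊤}
  B2:  IN={d:-3; rest ⊤}  OUT={d:-3; rest ⊤}
  B3:  IN={d:-3; rest ⊤}  OUT={d:-3; rest ⊤}
  B4:  IN={d:-3; rest ⊤}  OUT={d:-3, f:-3; rest ⊤}

Merge at B4: IN[B4] = OUT[B1] ⊔ OUT[B3] = {a: ⊤, b: ⊤, c: ⊤, d: -3, e: ⊤, f: ⊤}
Applying B4's transfer function to that IN value gives OUT[B4] (row B4 above).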